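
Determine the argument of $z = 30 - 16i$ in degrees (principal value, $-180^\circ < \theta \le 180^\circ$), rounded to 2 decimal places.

θ = arctan(b/a) = arctan(-16/30) (quadrant-adjusted) = -28.07°


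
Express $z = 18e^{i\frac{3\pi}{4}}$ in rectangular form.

a = r cos θ = 18 * -sqrt(2)/2 = -9*sqrt(2)
b = r sin θ = 18 * sqrt(2)/2 = 9*sqrt(2)
z = -9*sqrt(2) + 9*sqrt(2)i


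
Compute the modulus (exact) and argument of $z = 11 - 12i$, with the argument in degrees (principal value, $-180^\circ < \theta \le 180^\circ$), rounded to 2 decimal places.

|z| = sqrt(11^2 + (-12)^2) = sqrt(265)
arg(z) = arctan(b/a) = arctan(-12/11) (quadrant-adjusted) = -47.49°


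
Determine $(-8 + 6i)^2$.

(a + bi)^2 = a^2 - b^2 + 2abi
= (-8)^2 - 6^2 + 2*(-8)*6i
= 28 - 96i


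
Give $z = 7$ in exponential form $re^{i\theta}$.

r = |z| = sqrt((7)^2 + (0)^2) = sqrt(49 + 0) = sqrt(49) = 7
b = 0 and a > 0, so z lies on the positive real axis: θ = 0
z = 7e^(i*0) = 7


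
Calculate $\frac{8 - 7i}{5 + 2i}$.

Multiply numerator and denominator by conjugate (5 - 2i):
= (8 - 7i)(5 - 2i) / (5^2 + 2^2)
= (26 - 51i) / 29
= 26/29 - (51/29)i


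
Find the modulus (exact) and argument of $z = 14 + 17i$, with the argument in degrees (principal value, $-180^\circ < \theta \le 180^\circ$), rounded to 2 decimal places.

|z| = sqrt(14^2 + 17^2) = sqrt(485)
arg(z) = arctan(b/a) = arctan(17/14) (quadrant-adjusted) = 50.53°


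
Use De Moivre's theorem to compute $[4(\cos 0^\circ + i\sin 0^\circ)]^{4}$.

By De Moivre: z^n = r^n(cos(nθ) + i sin(nθ))
= 4^4(cos(4*0°) + i sin(4*0°))
= 256(cos 0° + i sin 0°)
= 256


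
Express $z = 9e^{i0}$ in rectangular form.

a = r cos θ = 9 * 1 = 9
b = r sin θ = 9 * 0 = 0
z = 9


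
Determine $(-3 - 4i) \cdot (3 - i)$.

(a1*a2 - b1*b2) + (a1*b2 + b1*a2)i
= (-9 - 4) + (3 + (-12))i
= -13 - 9i


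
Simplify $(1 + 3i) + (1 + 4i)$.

(1 + 1) + (3 + 4)i = 2 + 7i


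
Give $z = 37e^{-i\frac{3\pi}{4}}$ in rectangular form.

a = r cos θ = 37 * -sqrt(2)/2 = -37*sqrt(2)/2
b = r sin θ = 37 * -sqrt(2)/2 = -37*sqrt(2)/2
z = -37*sqrt(2)/2 - (37*sqrt(2)/2)i


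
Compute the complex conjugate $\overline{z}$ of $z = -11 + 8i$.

If z = a + bi, then conjugate(z) = a - bi
conjugate(-11 + 8i) = -11 - 8i


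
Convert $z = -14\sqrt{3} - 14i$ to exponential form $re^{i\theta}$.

r = |z| = sqrt((-14*sqrt(3))^2 + (-14)^2) = sqrt(588 + 196) = sqrt(784) = 28
θ = arctan(b/a) = arctan(-14/-24.2487) (quadrant-adjusted) = -150° = -5π/6
z = 28e^(-i*5π/6)


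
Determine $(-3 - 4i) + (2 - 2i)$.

(-3 + 2) + (-4 + (-2))i = -1 - 6i


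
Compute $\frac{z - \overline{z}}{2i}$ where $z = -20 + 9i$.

z - conjugate(z) = 2bi
(z - conjugate(z))/(2i) = 2bi/(2i) = b = 9


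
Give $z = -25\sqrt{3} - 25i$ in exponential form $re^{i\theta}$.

r = |z| = sqrt((-25*sqrt(3))^2 + (-25)^2) = sqrt(1875 + 625) = sqrt(2500) = 50
θ = arctan(b/a) = arctan(-25/-43.3013) (quadrant-adjusted) = 210° = 7π/6
z = 50e^(i*7π/6)


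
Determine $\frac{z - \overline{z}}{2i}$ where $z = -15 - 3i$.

z - conjugate(z) = 2bi
(z - conjugate(z))/(2i) = 2bi/(2i) = b = -3


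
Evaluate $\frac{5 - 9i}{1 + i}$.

Multiply numerator and denominator by conjugate (1 - i):
= (5 - 9i)(1 - i) / (1^2 + 1^2)
= (-4 - 14i) / 2
= -2 - 7i


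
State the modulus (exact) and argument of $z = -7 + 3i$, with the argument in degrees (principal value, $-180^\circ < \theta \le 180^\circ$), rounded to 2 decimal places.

|z| = sqrt((-7)^2 + 3^2) = sqrt(58)
arg(z) = arctan(b/a) = arctan(3/-7) (quadrant-adjusted) = 156.80°


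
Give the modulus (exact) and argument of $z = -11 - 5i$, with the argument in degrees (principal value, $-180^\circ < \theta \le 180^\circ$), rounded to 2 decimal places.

|z| = sqrt((-11)^2 + (-5)^2) = sqrt(146)
arg(z) = arctan(b/a) = arctan(-5/-11) (quadrant-adjusted) = -155.56°


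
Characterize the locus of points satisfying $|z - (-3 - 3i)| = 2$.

|z - z0| = r describes a circle centered at z0 with radius r
Here z0 = -3 - 3i and r = 2
Locus: Circle centered at (-3, -3) with radius 2


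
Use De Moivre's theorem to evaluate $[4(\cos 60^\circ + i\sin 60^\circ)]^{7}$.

By De Moivre: z^n = r^n(cos(nθ) + i sin(nθ))
= 4^7(cos(7*60°) + i sin(7*60°))
= 16384(cos 60° + i sin 60°)
= 8192 + 8192*sqrt(3)i


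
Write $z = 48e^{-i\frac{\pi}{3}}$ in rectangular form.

a = r cos θ = 48 * 1/2 = 24
b = r sin θ = 48 * -sqrt(3)/2 = -24*sqrt(3)
z = 24 - 24*sqrt(3)i


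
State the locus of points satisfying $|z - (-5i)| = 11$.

|z - z0| = r describes a circle centered at z0 with radius r
Here z0 = -5i and r = 11
Locus: Circle centered at (0, -5) with radius 11


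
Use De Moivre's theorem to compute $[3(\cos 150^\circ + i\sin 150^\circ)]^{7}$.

By De Moivre: z^n = r^n(cos(nθ) + i sin(nθ))
= 3^7(cos(7*150°) + i sin(7*150°))
= 2187(cos 330° + i sin 330°)
= 2187*sqrt(3)/2 - (2187/2)i


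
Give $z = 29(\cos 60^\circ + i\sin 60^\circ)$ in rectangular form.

a = r cos θ = 29 * 1/2 = 29/2
b = r sin θ = 29 * sqrt(3)/2 = 29*sqrt(3)/2
z = 29/2 + (29*sqrt(3)/2)i


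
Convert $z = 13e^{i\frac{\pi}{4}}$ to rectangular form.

a = r cos θ = 13 * sqrt(2)/2 = 13*sqrt(2)/2
b = r sin θ = 13 * sqrt(2)/2 = 13*sqrt(2)/2
z = 13*sqrt(2)/2 + (13*sqrt(2)/2)i


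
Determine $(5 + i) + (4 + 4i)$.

(5 + 4) + (1 + 4)i = 9 + 5i


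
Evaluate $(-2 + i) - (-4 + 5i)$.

(-2 - (-4)) + (1 - 5)i = 2 - 4i


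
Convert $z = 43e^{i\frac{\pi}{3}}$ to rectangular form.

a = r cos θ = 43 * 1/2 = 43/2
b = r sin θ = 43 * sqrt(3)/2 = 43*sqrt(3)/2
z = 43/2 + (43*sqrt(3)/2)i


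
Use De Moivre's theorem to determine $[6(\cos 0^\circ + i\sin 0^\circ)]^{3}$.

By De Moivre: z^n = r^n(cos(nθ) + i sin(nθ))
= 6^3(cos(3*0°) + i sin(3*0°))
= 216(cos 0° + i sin 0°)
= 216


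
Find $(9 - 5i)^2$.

(a + bi)^2 = a^2 - b^2 + 2abi
= 9^2 - (-5)^2 + 2*9*(-5)i
= 56 - 90i


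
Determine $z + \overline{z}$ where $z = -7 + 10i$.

z + conjugate(z) = (a + bi) + (a - bi) = 2a
= 2 * (-7) = -14


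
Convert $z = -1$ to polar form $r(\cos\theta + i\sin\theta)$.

r = |z| = sqrt(a^2 + b^2) = sqrt((-1)^2 + (0)^2) = sqrt(1 + 0) = sqrt(1) = 1
b = 0 and a < 0, so z lies on the negative real axis: θ = 180°
z = 1(cos 180° + i sin 180°)


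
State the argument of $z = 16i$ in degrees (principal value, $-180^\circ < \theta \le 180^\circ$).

a = 0 and b > 0, so z lies on the positive imaginary axis: θ = 90°


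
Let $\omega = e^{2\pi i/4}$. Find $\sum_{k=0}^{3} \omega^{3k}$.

Let ζ = ω^3 = e^(2πi·3/4). Since 4 ∤ 3, ζ ≠ 1.
Sum = Σ_{k=0}^{3} ζ^k = (ζ^4 - 1)/(ζ - 1) = (ω^{3·4} - 1)/(ζ - 1) = (1 - 1)/(ζ - 1) = 0


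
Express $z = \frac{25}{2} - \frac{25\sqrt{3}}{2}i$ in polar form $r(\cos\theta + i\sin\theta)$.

r = |z| = sqrt(a^2 + b^2) = sqrt((25/2)^2 + (-25*sqrt(3)/2)^2) = sqrt(625/4 + 1875/4) = sqrt(625) = 25
θ = arctan(b/a) = arctan(-21.6506/12.5) (quadrant-adjusted) = 300°
z = 25(cos 300° + i sin 300°)


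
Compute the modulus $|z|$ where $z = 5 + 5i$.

|z| = sqrt(a^2 + b^2) = sqrt(5^2 + 5^2) = sqrt(50) = sqrt(50)


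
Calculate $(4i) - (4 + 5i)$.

(0 - 4) + (4 - 5)i = -4 - i


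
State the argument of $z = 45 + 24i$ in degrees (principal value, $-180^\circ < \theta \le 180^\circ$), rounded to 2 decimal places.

θ = arctan(b/a) = arctan(24/45) (quadrant-adjusted) = 28.07°


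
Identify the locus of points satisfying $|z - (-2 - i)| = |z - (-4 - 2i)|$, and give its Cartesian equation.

|z - z1| = |z - z2| means z is equidistant from z1 and z2,
i.e. the perpendicular bisector of the segment from (-2, -1) to (-4, -2) (midpoint (-3, -3/2)).
With z = x + yi, square both sides:
(x - (-2))^2 + (y - (-1))^2 = (x - (-4))^2 + (y - (-2))^2
The x^2 and y^2 terms cancel: -4x + (-2)y = 20 - 5 = 15
Simplify: 4x + 2y = -15
Locus: Perpendicular bisector of the segment from (-2, -1) to (-4, -2): the line 4x + 2y = -15


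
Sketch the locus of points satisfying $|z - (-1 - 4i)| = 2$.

|z - z0| = r describes a circle centered at z0 with radius r
Here z0 = -1 - 4i and r = 2
Locus: Circle centered at (-1, -4) with radius 2


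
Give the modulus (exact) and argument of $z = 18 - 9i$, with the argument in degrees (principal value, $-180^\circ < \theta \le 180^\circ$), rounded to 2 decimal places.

|z| = sqrt(18^2 + (-9)^2) = sqrt(405)
arg(z) = arctan(b/a) = arctan(-9/18) (quadrant-adjusted) = -26.57°


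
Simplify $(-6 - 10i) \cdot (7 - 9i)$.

(a1*a2 - b1*b2) + (a1*b2 + b1*a2)i
= (-42 - 90) + (54 + (-70))i
= -132 - 16i


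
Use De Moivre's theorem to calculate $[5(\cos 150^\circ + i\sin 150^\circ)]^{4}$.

By De Moivre: z^n = r^n(cos(nθ) + i sin(nθ))
= 5^4(cos(4*150°) + i sin(4*150°))
= 625(cos 240° + i sin 240°)
= -625/2 - (625*sqrt(3)/2)i


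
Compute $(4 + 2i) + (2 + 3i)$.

(4 + 2) + (2 + 3)i = 6 + 5i


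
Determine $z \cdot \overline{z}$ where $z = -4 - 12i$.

z * conjugate(z) = |z|^2 = a^2 + b^2
= (-4)^2 + (-12)^2 = 160


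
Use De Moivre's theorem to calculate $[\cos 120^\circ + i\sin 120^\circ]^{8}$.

By De Moivre: z^n = r^n(cos(nθ) + i sin(nθ))
= 1^8(cos(8*120°) + i sin(8*120°))
= 1(cos 240° + i sin 240°)
= -1/2 - (sqrt(3)/2)i


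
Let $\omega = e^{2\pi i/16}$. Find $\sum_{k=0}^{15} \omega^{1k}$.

Let ζ = ω^1 = e^(2πi·1/16). Since 16 ∤ 1, ζ ≠ 1.
Sum = Σ_{k=0}^{15} ζ^k = (ζ^16 - 1)/(ζ - 1) = (ω^{1·16} - 1)/(ζ - 1) = (1 - 1)/(ζ - 1) = 0


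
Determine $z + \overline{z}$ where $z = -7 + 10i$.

z + conjugate(z) = (a + bi) + (a - bi) = 2a
= 2 * (-7) = -14


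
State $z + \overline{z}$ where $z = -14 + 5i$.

z + conjugate(z) = (a + bi) + (a - bi) = 2a
= 2 * (-14) = -28


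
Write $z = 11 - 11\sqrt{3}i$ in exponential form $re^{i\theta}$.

r = |z| = sqrt((11)^2 + (-11*sqrt(3))^2) = sqrt(121 + 363) = sqrt(484) = 22
θ = arctan(b/a) = arctan(-19.0526/11) (quadrant-adjusted) = -60° = -π/3
z = 22e^(-i*π/3)


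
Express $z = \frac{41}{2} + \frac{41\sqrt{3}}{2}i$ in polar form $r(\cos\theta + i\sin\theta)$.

r = |z| = sqrt(a^2 + b^2) = sqrt((41/2)^2 + (41*sqrt(3)/2)^2) = sqrt(1681/4 + 5043/4) = sqrt(1681) = 41
θ = arctan(b/a) = arctan(35.507/20.5) (quadrant-adjusted) = 60°
z = 41(cos 60° + i sin 60°)


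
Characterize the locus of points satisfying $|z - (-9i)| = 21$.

|z - z0| = r describes a circle centered at z0 with radius r
Here z0 = -9i and r = 21
Locus: Circle centered at (0, -9) with radius 21


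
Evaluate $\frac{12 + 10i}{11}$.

Divisor is real, so divide each part by 11:
= 12/11 + (10/11)i


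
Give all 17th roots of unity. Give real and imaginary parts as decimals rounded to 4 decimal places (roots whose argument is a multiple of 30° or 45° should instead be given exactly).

ω_k = e^(2πik/17) = cos(2πk/17) + i sin(2πk/17) for k = 0, 1, ..., 16
Roots: 1, 0.9325 + 0.3612i, 0.7390 + 0.6737i, 0.4457 + 0.8952i, 0.0923 + 0.9957i, -0.2737 + 0.9618i, -0.6026 + 0.7980i, -0.8502 + 0.5264i, -0.9830 + 0.1837i, -0.9830 - 0.1837i, -0.8502 - 0.5264i, -0.6026 - 0.7980i, -0.2737 - 0.9618i, 0.0923 - 0.9957i, 0.4457 - 0.8952i, 0.7390 - 0.6737i, 0.9325 - 0.3612i


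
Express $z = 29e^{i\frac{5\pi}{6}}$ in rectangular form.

a = r cos θ = 29 * -sqrt(3)/2 = -29*sqrt(3)/2
b = r sin θ = 29 * 1/2 = 29/2
z = -29*sqrt(3)/2 + (29/2)i


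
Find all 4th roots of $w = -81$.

|w| = 81, arg(w) = 180°
Root modulus = 81^(1/4) = 3
Root arguments: θ_k = (180° + 360°k)/4 for k = 0, 1, ..., 3
Roots: 3*sqrt(2)/2 + (3*sqrt(2)/2)i, -3*sqrt(2)/2 + (3*sqrt(2)/2)i, -3*sqrt(2)/2 - (3*sqrt(2)/2)i, 3*sqrt(2)/2 - (3*sqrt(2)/2)i


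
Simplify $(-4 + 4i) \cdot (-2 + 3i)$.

(a1*a2 - b1*b2) + (a1*b2 + b1*a2)i
= (8 - 12) + (-12 + (-8))i
= -4 - 20i


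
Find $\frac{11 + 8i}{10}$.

Divisor is real, so divide each part by 10:
= 11/10 + (4/5)i


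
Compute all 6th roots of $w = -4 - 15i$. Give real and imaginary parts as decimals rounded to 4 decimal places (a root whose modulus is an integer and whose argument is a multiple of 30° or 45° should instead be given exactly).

|w| = sqrt(241) ≈ 15.524175, arg(w) ≈ 255.068583°
Root modulus = sqrt(241)^(1/6) ≈ 1.579434
Root arguments: θ_k = (arg(w) + 360°k)/6 for k = 0, 1, ..., 5
Compute each root as (root modulus)(cos θ_k + i sin θ_k) using full-precision intermediates, then round to 4 decimal places.
Roots: 1.1643 + 1.0673i, -0.3422 + 1.5419i, -1.5064 + 0.4746i, -1.1643 - 1.0673i, 0.3422 - 1.5419i, 1.5064 - 0.4746i


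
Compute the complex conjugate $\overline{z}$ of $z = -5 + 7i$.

If z = a + bi, then conjugate(z) = a - bi
conjugate(-5 + 7i) = -5 - 7i


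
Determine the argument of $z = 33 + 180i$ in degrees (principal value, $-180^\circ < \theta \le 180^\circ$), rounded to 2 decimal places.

θ = arctan(b/a) = arctan(180/33) (quadrant-adjusted) = 79.61°


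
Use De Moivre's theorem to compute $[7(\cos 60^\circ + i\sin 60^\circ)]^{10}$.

By De Moivre: z^n = r^n(cos(nθ) + i sin(nθ))
= 7^10(cos(10*60°) + i sin(10*60°))
= 282475249(cos 240° + i sin 240°)
= -282475249/2 - (282475249*sqrt(3)/2)i


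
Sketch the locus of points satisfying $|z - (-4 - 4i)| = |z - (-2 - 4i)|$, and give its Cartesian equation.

|z - z1| = |z - z2| means z is equidistant from z1 and z2,
i.e. the perpendicular bisector of the segment from (-4, -4) to (-2, -4) (midpoint (-3, -4)).
With z = x + yi, square both sides:
(x - (-4))^2 + (y - (-4))^2 = (x - (-2))^2 + (y - (-4))^2
The x^2 and y^2 terms cancel: 4x + 0y = 20 - 32 = -12
Simplify: x = -3
Locus: Perpendicular bisector of the segment from (-4, -4) to (-2, -4): the line x = -3


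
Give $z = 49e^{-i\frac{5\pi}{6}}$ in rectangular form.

a = r cos θ = 49 * -sqrt(3)/2 = -49*sqrt(3)/2
b = r sin θ = 49 * -1/2 = -49/2
z = -49*sqrt(3)/2 - (49/2)i


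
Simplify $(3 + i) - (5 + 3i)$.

(3 - 5) + (1 - 3)i = -2 - 2i


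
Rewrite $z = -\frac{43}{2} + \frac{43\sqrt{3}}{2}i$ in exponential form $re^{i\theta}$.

r = |z| = sqrt((-43/2)^2 + (43*sqrt(3)/2)^2) = sqrt(1849/4 + 5547/4) = sqrt(1849) = 43
θ = arctan(b/a) = arctan(37.2391/-21.5) (quadrant-adjusted) = 120° = 2π/3
z = 43e^(i*2π/3)


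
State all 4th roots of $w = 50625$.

|w| = 50625, arg(w) = 0°
Root modulus = 50625^(1/4) = 15
Root arguments: θ_k = (0° + 360°k)/4 for k = 0, 1, ..., 3
Roots: 15, 15i, -15, -15i


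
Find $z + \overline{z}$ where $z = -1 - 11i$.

z + conjugate(z) = (a + bi) + (a - bi) = 2a
= 2 * (-1) = -2


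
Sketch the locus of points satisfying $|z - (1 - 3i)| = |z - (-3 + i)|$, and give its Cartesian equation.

|z - z1| = |z - z2| means z is equidistant from z1 and z2,
i.e. the perpendicular bisector of the segment from (1, -3) to (-3, 1) (midpoint (-1, -1)).
With z = x + yi, square both sides:
(x - 1)^2 + (y - (-3))^2 = (x - (-3))^2 + (y - 1)^2
The x^2 and y^2 terms cancel: -8x + 8y = 10 - 10 = 0
Simplify: x - y = 0
Locus: Perpendicular bisector of the segment from (1, -3) to (-3, 1): the line x - y = 0


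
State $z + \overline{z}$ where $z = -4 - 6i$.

z + conjugate(z) = (a + bi) + (a - bi) = 2a
= 2 * (-4) = -8


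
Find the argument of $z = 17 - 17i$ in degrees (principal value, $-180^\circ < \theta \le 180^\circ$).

θ = arctan(b/a) = arctan(-17/17) (quadrant-adjusted) = -45°


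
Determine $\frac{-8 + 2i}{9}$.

Divisor is real, so divide each part by 9:
= -8/9 + (2/9)i


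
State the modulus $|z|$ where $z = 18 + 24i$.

|z| = sqrt(a^2 + b^2) = sqrt(18^2 + 24^2) = sqrt(900) = 30


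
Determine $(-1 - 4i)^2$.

(a + bi)^2 = a^2 - b^2 + 2abi
= (-1)^2 - (-4)^2 + 2*(-1)*(-4)i
= -15 + 8i


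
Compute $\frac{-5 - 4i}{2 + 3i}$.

Multiply numerator and denominator by conjugate (2 - 3i):
= (-5 - 4i)(2 - 3i) / (2^2 + 3^2)
= (-22 + 7i) / 13
= -22/13 + (7/13)i


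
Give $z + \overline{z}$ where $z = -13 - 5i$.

z + conjugate(z) = (a + bi) + (a - bi) = 2a
= 2 * (-13) = -26


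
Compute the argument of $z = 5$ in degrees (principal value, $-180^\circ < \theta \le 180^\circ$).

b = 0 and a > 0, so z lies on the positive real axis: θ = 0°


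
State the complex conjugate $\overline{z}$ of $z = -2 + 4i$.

If z = a + bi, then conjugate(z) = a - bi
conjugate(-2 + 4i) = -2 - 4i


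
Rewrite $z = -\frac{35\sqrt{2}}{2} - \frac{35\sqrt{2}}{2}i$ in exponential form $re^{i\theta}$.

r = |z| = sqrt((-35*sqrt(2)/2)^2 + (-35*sqrt(2)/2)^2) = sqrt(1225/2 + 1225/2) = sqrt(1225) = 35
θ = arctan(b/a) = arctan(-24.7487/-24.7487) (quadrant-adjusted) = -135° = -3π/4
z = 35e^(-i*3π/4)


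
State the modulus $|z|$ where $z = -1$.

|z| = sqrt(a^2 + b^2) = sqrt((-1)^2 + 0^2) = sqrt(1) = 1


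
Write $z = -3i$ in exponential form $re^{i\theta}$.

r = |z| = sqrt((0)^2 + (-3)^2) = sqrt(0 + 9) = sqrt(9) = 3
a = 0 and b < 0, so z lies on the negative imaginary axis: θ = -90° = -π/2
z = 3e^(-i*π/2)


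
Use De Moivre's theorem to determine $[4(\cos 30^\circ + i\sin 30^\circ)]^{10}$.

By De Moivre: z^n = r^n(cos(nθ) + i sin(nθ))
= 4^10(cos(10*30°) + i sin(10*30°))
= 1048576(cos 300° + i sin 300°)
= 524288 - 524288*sqrt(3)i


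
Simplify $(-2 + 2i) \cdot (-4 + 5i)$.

(a1*a2 - b1*b2) + (a1*b2 + b1*a2)i
= (8 - 10) + (-10 + (-8))i
= -2 - 18i


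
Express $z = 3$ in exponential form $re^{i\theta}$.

r = |z| = sqrt((3)^2 + (0)^2) = sqrt(9 + 0) = sqrt(9) = 3
b = 0 and a > 0, so z lies on the positive real axis: θ = 0
z = 3e^(i*0) = 3


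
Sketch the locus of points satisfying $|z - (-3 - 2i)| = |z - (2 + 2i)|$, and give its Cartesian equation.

|z - z1| = |z - z2| means z is equidistant from z1 and z2,
i.e. the perpendicular bisector of the segment from (-3, -2) to (2, 2) (midpoint (-1/2, 0)).
With z = x + yi, square both sides:
(x - (-3))^2 + (y - (-2))^2 = (x - 2)^2 + (y - 2)^2
The x^2 and y^2 terms cancel: 10x + 8y = 8 - 13 = -5
Simplify: 10x + 8y = -5
Locus: Perpendicular bisector of the segment from (-3, -2) to (2, 2): the line 10x + 8y = -5


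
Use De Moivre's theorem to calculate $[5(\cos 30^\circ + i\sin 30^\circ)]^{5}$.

By De Moivre: z^n = r^n(cos(nθ) + i sin(nθ))
= 5^5(cos(5*30°) + i sin(5*30°))
= 3125(cos 150° + i sin 150°)
= -3125*sqrt(3)/2 + (3125/2)i


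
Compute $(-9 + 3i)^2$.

(a + bi)^2 = a^2 - b^2 + 2abi
= (-9)^2 - 3^2 + 2*(-9)*3i
= 72 - 54i


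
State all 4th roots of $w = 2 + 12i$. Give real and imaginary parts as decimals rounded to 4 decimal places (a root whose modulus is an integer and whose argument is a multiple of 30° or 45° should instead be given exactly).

|w| = sqrt(148) ≈ 12.165525, arg(w) ≈ 80.537678°
Root modulus = sqrt(148)^(1/4) ≈ 1.867595
Root arguments: θ_k = (arg(w) + 360°k)/4 for k = 0, 1, ..., 3
Compute each root as (root modulus)(cos θ_k + i sin θ_k) using full-precision intermediates, then round to 4 decimal places.
Roots: 1.7535 + 0.6429i, -0.6429 + 1.7535i, -1.7535 - 0.6429i, 0.6429 - 1.7535i


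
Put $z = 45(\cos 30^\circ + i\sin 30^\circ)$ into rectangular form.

a = r cos θ = 45 * sqrt(3)/2 = 45*sqrt(3)/2
b = r sin θ = 45 * 1/2 = 45/2
z = 45*sqrt(3)/2 + (45/2)i


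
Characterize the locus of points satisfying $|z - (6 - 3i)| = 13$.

|z - z0| = r describes a circle centered at z0 with radius r
Here z0 = 6 - 3i and r = 13
Locus: Circle centered at (6, -3) with radius 13


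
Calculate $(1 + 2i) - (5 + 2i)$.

(1 - 5) + (2 - 2)i = -4


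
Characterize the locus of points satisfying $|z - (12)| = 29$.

|z - z0| = r describes a circle centered at z0 with radius r
Here z0 = 12 and r = 29
Locus: Circle centered at (12, 0) with radius 29


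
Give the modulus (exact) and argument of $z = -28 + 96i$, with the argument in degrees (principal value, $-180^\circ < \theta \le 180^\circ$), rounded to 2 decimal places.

|z| = sqrt((-28)^2 + 96^2) = 100
arg(z) = arctan(b/a) = arctan(96/-28) (quadrant-adjusted) = 106.26°


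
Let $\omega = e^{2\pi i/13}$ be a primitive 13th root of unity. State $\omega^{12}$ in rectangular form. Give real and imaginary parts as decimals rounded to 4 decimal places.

ω^12 = e^(2πi·12/13) = e^(i·24π/13)
= cos(24π/13) + i sin(24π/13)
= 0.8855 - 0.4647i


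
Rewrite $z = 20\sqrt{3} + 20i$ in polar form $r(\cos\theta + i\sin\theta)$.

r = |z| = sqrt(a^2 + b^2) = sqrt((20*sqrt(3))^2 + (20)^2) = sqrt(1200 + 400) = sqrt(1600) = 40
θ = arctan(b/a) = arctan(20/34.641) (quadrant-adjusted) = 30°
z = 40(cos 30° + i sin 30°)


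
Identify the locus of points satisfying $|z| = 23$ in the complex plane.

|z| = 23 means sqrt(x^2 + y^2) = 23
This is a circle of radius 23 centered at the origin


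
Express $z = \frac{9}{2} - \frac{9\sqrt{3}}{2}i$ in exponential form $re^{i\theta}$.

r = |z| = sqrt((9/2)^2 + (-9*sqrt(3)/2)^2) = sqrt(81/4 + 243/4) = sqrt(81) = 9
θ = arctan(b/a) = arctan(-7.7942/4.5) (quadrant-adjusted) = -60° = -π/3
z = 9e^(-i*π/3)


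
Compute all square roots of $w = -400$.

|w| = 400, arg(w) = 180°
Root modulus = 400^(1/2) = 20
Root arguments: θ_k = (180° + 360°k)/2 for k = 0, 1, ..., 1
Roots: 20i, -20i


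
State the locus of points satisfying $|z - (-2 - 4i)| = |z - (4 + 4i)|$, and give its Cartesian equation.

|z - z1| = |z - z2| means z is equidistant from z1 and z2,
i.e. the perpendicular bisector of the segment from (-2, -4) to (4, 4) (midpoint (1, 0)).
With z = x + yi, square both sides:
(x - (-2))^2 + (y - (-4))^2 = (x - 4)^2 + (y - 4)^2
The x^2 and y^2 terms cancel: 12x + 16y = 32 - 20 = 12
Simplify: 3x + 4y = 3
Locus: Perpendicular bisector of the segment from (-2, -4) to (4, 4): the line 3x + 4y = 3


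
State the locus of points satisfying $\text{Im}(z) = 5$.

Im(z) = y where z = x + yi; the equation y = 5 is satisfied by all points with that y-coordinate
Locus: Horizontal line y = 5


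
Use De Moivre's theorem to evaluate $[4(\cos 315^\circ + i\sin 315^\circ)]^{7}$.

By De Moivre: z^n = r^n(cos(nθ) + i sin(nθ))
= 4^7(cos(7*315°) + i sin(7*315°))
= 16384(cos 45° + i sin 45°)
= 8192*sqrt(2) + 8192*sqrt(2)i


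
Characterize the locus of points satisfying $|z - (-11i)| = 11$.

|z - z0| = r describes a circle centered at z0 with radius r
Here z0 = -11i and r = 11
Locus: Circle centered at (0, -11) with radius 11


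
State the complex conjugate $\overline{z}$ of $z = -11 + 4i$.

If z = a + bi, then conjugate(z) = a - bi
conjugate(-11 + 4i) = -11 - 4i


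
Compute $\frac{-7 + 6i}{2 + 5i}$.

Multiply numerator and denominator by conjugate (2 - 5i):
= (-7 + 6i)(2 - 5i) / (2^2 + 5^2)
= (16 + 47i) / 29
= 16/29 + (47/29)i


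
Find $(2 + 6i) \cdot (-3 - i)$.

(a1*a2 - b1*b2) + (a1*b2 + b1*a2)i
= (-6 - (-6)) + (-2 + (-18))i
= -20i


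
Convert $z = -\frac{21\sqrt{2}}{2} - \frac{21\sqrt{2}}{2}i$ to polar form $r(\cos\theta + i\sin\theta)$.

r = |z| = sqrt(a^2 + b^2) = sqrt((-21*sqrt(2)/2)^2 + (-21*sqrt(2)/2)^2) = sqrt(441/2 + 441/2) = sqrt(441) = 21
θ = arctan(b/a) = arctan(-14.8492/-14.8492) (quadrant-adjusted) = 225°
z = 21(cos 225° + i sin 225°)


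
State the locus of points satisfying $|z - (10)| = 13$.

|z - z0| = r describes a circle centered at z0 with radius r
Here z0 = 10 and r = 13
Locus: Circle centered at (10, 0) with radius 13


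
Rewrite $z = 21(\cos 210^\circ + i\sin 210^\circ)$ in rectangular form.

a = r cos θ = 21 * -sqrt(3)/2 = -21*sqrt(3)/2
b = r sin θ = 21 * -1/2 = -21/2
z = -21*sqrt(3)/2 - (21/2)i


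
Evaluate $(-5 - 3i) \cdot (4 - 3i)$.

(a1*a2 - b1*b2) + (a1*b2 + b1*a2)i
= (-20 - 9) + (15 + (-12))i
= -29 + 3i


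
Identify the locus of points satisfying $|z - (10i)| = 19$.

|z - z0| = r describes a circle centered at z0 with radius r
Here z0 = 10i and r = 19
Locus: Circle centered at (0, 10) with radius 19


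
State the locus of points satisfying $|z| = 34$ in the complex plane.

|z| = 34 means sqrt(x^2 + y^2) = 34
This is a circle of radius 34 centered at the origin


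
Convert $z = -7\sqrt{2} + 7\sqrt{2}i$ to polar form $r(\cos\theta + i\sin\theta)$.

r = |z| = sqrt(a^2 + b^2) = sqrt((-7*sqrt(2))^2 + (7*sqrt(2))^2) = sqrt(98 + 98) = sqrt(196) = 14
θ = arctan(b/a) = arctan(9.8995/-9.8995) (quadrant-adjusted) = 135°
z = 14(cos 135° + i sin 135°)


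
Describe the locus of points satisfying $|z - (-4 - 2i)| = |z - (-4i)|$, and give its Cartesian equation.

|z - z1| = |z - z2| means z is equidistant from z1 and z2,
i.e. the perpendicular bisector of the segment from (-4, -2) to (0, -4) (midpoint (-2, -3)).
With z = x + yi, square both sides:
(x - (-4))^2 + (y - (-2))^2 = (x - 0)^2 + (y - (-4))^2
The x^2 and y^2 terms cancel: 8x + (-4)y = 16 - 20 = -4
Simplify: 2x - y = -1
Locus: Perpendicular bisector of the segment from (-4, -2) to (0, -4): the line 2x - y = -1


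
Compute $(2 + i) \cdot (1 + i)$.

(a1*a2 - b1*b2) + (a1*b2 + b1*a2)i
= (2 - 1) + (2 + 1)i
= 1 + 3i


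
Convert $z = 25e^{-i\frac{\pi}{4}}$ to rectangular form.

a = r cos θ = 25 * sqrt(2)/2 = 25*sqrt(2)/2
b = r sin θ = 25 * -sqrt(2)/2 = -25*sqrt(2)/2
z = 25*sqrt(2)/2 - (25*sqrt(2)/2)i


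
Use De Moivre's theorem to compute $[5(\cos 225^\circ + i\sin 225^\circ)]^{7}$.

By De Moivre: z^n = r^n(cos(nθ) + i sin(nθ))
= 5^7(cos(7*225°) + i sin(7*225°))
= 78125(cos 135° + i sin 135°)
= -78125*sqrt(2)/2 + (78125*sqrt(2)/2)i


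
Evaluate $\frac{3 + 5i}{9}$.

Divisor is real, so divide each part by 9:
= 1/3 + (5/9)i


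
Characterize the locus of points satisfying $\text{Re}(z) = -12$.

Re(z) = x where z = x + yi; the equation x = -12 is satisfied by all points with that x-coordinate
Locus: Vertical line x = -12


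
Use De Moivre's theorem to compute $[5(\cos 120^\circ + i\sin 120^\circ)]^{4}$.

By De Moivre: z^n = r^n(cos(nθ) + i sin(nθ))
= 5^4(cos(4*120°) + i sin(4*120°))
= 625(cos 120° + i sin 120°)
= -625/2 + (625*sqrt(3)/2)i


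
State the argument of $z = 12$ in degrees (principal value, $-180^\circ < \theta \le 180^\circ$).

b = 0 and a > 0, so z lies on the positive real axis: θ = 0°


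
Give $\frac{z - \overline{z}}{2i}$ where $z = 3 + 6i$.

z - conjugate(z) = 2bi
(z - conjugate(z))/(2i) = 2bi/(2i) = b = 6


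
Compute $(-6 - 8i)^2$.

(a + bi)^2 = a^2 - b^2 + 2abi
= (-6)^2 - (-8)^2 + 2*(-6)*(-8)i
= -28 + 96i


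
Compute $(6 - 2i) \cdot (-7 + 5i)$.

(a1*a2 - b1*b2) + (a1*b2 + b1*a2)i
= (-42 - (-10)) + (30 + 14)i
= -32 + 44i


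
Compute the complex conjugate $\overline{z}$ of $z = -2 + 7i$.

If z = a + bi, then conjugate(z) = a - bi
conjugate(-2 + 7i) = -2 - 7i


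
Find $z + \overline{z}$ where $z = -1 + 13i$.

z + conjugate(z) = (a + bi) + (a - bi) = 2a
= 2 * (-1) = -2


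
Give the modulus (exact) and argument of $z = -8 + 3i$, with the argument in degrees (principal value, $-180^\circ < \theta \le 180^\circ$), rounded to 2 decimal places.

|z| = sqrt((-8)^2 + 3^2) = sqrt(73)
arg(z) = arctan(b/a) = arctan(3/-8) (quadrant-adjusted) = 159.44°


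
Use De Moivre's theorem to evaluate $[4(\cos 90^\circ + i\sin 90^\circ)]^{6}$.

By De Moivre: z^n = r^n(cos(nθ) + i sin(nθ))
= 4^6(cos(6*90°) + i sin(6*90°))
= 4096(cos 180° + i sin 180°)
= -4096


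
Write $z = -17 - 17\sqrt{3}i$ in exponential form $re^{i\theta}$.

r = |z| = sqrt((-17)^2 + (-17*sqrt(3))^2) = sqrt(289 + 867) = sqrt(1156) = 34
θ = arctan(b/a) = arctan(-29.4449/-17) (quadrant-adjusted) = 240° = 4π/3
z = 34e^(i*4π/3)


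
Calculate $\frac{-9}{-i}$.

Multiply numerator and denominator by conjugate (i):
= (-9)(i) / (0^2 + (-1)^2)
= (-9i) / 1
= -9i


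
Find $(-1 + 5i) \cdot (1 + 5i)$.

(a1*a2 - b1*b2) + (a1*b2 + b1*a2)i
= (-1 - 25) + (-5 + 5)i
= -26


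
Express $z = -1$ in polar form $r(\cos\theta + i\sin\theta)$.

r = |z| = sqrt(a^2 + b^2) = sqrt((-1)^2 + (0)^2) = sqrt(1 + 0) = sqrt(1) = 1
b = 0 and a < 0, so z lies on the negative real axis: θ = 180°
z = 1(cos 180° + i sin 180°)


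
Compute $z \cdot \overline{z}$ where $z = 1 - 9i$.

z * conjugate(z) = |z|^2 = a^2 + b^2
= 1^2 + (-9)^2 = 82


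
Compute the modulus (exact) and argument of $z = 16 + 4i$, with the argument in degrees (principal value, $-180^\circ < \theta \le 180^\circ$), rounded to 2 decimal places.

|z| = sqrt(16^2 + 4^2) = sqrt(272)
arg(z) = arctan(b/a) = arctan(4/16) (quadrant-adjusted) = 14.04°


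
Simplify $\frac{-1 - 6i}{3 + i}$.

Multiply numerator and denominator by conjugate (3 - i):
= (-1 - 6i)(3 - i) / (3^2 + 1^2)
= (-9 - 17i) / 10
= -9/10 - (17/10)i


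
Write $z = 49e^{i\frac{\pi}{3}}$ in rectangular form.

a = r cos θ = 49 * 1/2 = 49/2
b = r sin θ = 49 * sqrt(3)/2 = 49*sqrt(3)/2
z = 49/2 + (49*sqrt(3)/2)i


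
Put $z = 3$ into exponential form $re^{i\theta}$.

r = |z| = sqrt((3)^2 + (0)^2) = sqrt(9 + 0) = sqrt(9) = 3
b = 0 and a > 0, so z lies on the positive real axis: θ = 0
z = 3e^(i*0) = 3


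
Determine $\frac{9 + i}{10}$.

Divisor is real, so divide each part by 10:
= 9/10 + (1/10)i


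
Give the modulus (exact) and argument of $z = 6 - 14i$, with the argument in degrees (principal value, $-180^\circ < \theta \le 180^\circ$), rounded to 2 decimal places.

|z| = sqrt(6^2 + (-14)^2) = sqrt(232)
arg(z) = arctan(b/a) = arctan(-14/6) (quadrant-adjusted) = -66.80°


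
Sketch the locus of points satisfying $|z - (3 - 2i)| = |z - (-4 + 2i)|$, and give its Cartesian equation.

|z - z1| = |z - z2| means z is equidistant from z1 and z2,
i.e. the perpendicular bisector of the segment from (3, -2) to (-4, 2) (midpoint (-1/2, 0)).
With z = x + yi, square both sides:
(x - 3)^2 + (y - (-2))^2 = (x - (-4))^2 + (y - 2)^2
The x^2 and y^2 terms cancel: -14x + 8y = 20 - 13 = 7
Simplify: 14x - 8y = -7
Locus: Perpendicular bisector of the segment from (3, -2) to (-4, 2): the line 14x - 8y = -7


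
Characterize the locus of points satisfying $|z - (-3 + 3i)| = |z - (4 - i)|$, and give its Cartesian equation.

|z - z1| = |z - z2| means z is equidistant from z1 and z2,
i.e. the perpendicular bisector of the segment from (-3, 3) to (4, -1) (midpoint (1/2, 1)).
With z = x + yi, square both sides:
(x - (-3))^2 + (y - 3)^2 = (x - 4)^2 + (y - (-1))^2
The x^2 and y^2 terms cancel: 14x + (-8)y = 17 - 18 = -1
Simplify: 14x - 8y = -1
Locus: Perpendicular bisector of the segment from (-3, 3) to (4, -1): the line 14x - 8y = -1


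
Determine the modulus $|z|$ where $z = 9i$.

|z| = sqrt(a^2 + b^2) = sqrt(0^2 + 9^2) = sqrt(81) = 9


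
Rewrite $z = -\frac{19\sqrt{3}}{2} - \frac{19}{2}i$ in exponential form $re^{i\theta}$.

r = |z| = sqrt((-19*sqrt(3)/2)^2 + (-19/2)^2) = sqrt(1083/4 + 361/4) = sqrt(361) = 19
θ = arctan(b/a) = arctan(-9.5/-16.4545) (quadrant-adjusted) = -150° = -5π/6
z = 19e^(-i*5π/6)


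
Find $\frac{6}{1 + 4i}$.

Multiply numerator and denominator by conjugate (1 - 4i):
= (6)(1 - 4i) / (1^2 + 4^2)
= (6 - 24i) / 17
= 6/17 - (24/17)i


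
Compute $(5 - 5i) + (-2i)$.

(5 + 0) + (-5 + (-2))i = 5 - 7i


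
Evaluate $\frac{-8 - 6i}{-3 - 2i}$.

Multiply numerator and denominator by conjugate (-3 + 2i):
= (-8 - 6i)(-3 + 2i) / ((-3)^2 + (-2)^2)
= (36 + 2i) / 13
= 36/13 + (2/13)i


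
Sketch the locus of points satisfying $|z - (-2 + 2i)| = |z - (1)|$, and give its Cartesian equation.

|z - z1| = |z - z2| means z is equidistant from z1 and z2,
i.e. the perpendicular bisector of the segment from (-2, 2) to (1, 0) (midpoint (-1/2, 1)).
With z = x + yi, square both sides:
(x - (-2))^2 + (y - 2)^2 = (x - 1)^2 + (y - 0)^2
The x^2 and y^2 terms cancel: 6x + (-4)y = 1 - 8 = -7
Simplify: 6x - 4y = -7
Locus: Perpendicular bisector of the segment from (-2, 2) to (1, 0): the line 6x - 4y = -7


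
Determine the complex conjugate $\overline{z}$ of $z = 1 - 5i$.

If z = a + bi, then conjugate(z) = a - bi
conjugate(1 - 5i) = 1 + 5i


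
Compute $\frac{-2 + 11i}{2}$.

Divisor is real, so divide each part by 2:
= -1 + (11/2)i


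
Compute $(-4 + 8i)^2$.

(a + bi)^2 = a^2 - b^2 + 2abi
= (-4)^2 - 8^2 + 2*(-4)*8i
= -48 - 64i


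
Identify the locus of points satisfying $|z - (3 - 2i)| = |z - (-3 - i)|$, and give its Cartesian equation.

|z - z1| = |z - z2| means z is equidistant from z1 and z2,
i.e. the perpendicular bisector of the segment from (3, -2) to (-3, -1) (midpoint (0, -3/2)).
With z = x + yi, square both sides:
(x - 3)^2 + (y - (-2))^2 = (x - (-3))^2 + (y - (-1))^2
The x^2 and y^2 terms cancel: -12x + 2y = 10 - 13 = -3
Simplify: 12x - 2y = 3
Locus: Perpendicular bisector of the segment from (3, -2) to (-3, -1): the line 12x - 2y = 3


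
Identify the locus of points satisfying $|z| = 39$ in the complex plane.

|z| = 39 means sqrt(x^2 + y^2) = 39
This is a circle of radius 39 centered at the origin


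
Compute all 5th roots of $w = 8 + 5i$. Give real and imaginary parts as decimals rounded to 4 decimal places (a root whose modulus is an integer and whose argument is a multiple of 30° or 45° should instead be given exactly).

|w| = sqrt(89) ≈ 9.433981, arg(w) ≈ 32.005383°
Root modulus = sqrt(89)^(1/5) ≈ 1.566531
Root arguments: θ_k = (arg(w) + 360°k)/5 for k = 0, 1, ..., 4
Compute each root as (root modulus)(cos θ_k + i sin θ_k) using full-precision intermediates, then round to 4 decimal places.
Roots: 1.5568 + 0.1746i, 0.3150 + 1.5345i, -1.3621 + 0.7737i, -1.1568 - 1.0563i, 0.6472 - 1.4266i


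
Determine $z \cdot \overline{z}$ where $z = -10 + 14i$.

z * conjugate(z) = |z|^2 = a^2 + b^2
= (-10)^2 + 14^2 = 296


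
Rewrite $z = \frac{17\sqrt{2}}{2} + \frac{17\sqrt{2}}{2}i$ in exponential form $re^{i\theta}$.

r = |z| = sqrt((17*sqrt(2)/2)^2 + (17*sqrt(2)/2)^2) = sqrt(289/2 + 289/2) = sqrt(289) = 17
θ = arctan(b/a) = arctan(12.0208/12.0208) (quadrant-adjusted) = 45° = π/4
z = 17e^(i*π/4)


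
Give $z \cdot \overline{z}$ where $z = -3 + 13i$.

z * conjugate(z) = |z|^2 = a^2 + b^2
= (-3)^2 + 13^2 = 178


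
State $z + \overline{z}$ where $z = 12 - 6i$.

z + conjugate(z) = (a + bi) + (a - bi) = 2a
= 2 * 12 = 24


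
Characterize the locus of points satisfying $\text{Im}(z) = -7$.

Im(z) = y where z = x + yi; the equation y = -7 is satisfied by all points with that y-coordinate
Locus: Horizontal line y = -7


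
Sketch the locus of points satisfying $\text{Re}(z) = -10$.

Re(z) = x where z = x + yi; the equation x = -10 is satisfied by all points with that x-coordinate
Locus: Vertical line x = -10


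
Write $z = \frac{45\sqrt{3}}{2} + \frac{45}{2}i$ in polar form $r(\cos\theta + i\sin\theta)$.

r = |z| = sqrt(a^2 + b^2) = sqrt((45*sqrt(3)/2)^2 + (45/2)^2) = sqrt(6075/4 + 2025/4) = sqrt(2025) = 45
θ = arctan(b/a) = arctan(22.5/38.9711) (quadrant-adjusted) = 30°
z = 45(cos 30° + i sin 30°)


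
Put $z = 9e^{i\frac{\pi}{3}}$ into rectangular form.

a = r cos θ = 9 * 1/2 = 9/2
b = r sin θ = 9 * sqrt(3)/2 = 9*sqrt(3)/2
z = 9/2 + (9*sqrt(3)/2)i


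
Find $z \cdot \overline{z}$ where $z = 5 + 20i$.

z * conjugate(z) = |z|^2 = a^2 + b^2
= 5^2 + 20^2 = 425


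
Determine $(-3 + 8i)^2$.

(a + bi)^2 = a^2 - b^2 + 2abi
= (-3)^2 - 8^2 + 2*(-3)*8i
= -55 - 48i


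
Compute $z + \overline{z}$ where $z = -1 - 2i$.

z + conjugate(z) = (a + bi) + (a - bi) = 2a
= 2 * (-1) = -2


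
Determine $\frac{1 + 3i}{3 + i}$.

Multiply numerator and denominator by conjugate (3 - i):
= (1 + 3i)(3 - i) / (3^2 + 1^2)
= (6 + 8i) / 10
Divide through by 2: (3 + 4i) / 5
= 3/5 + (4/5)i


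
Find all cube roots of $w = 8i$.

|w| = 8, arg(w) = 90°
Root modulus = 8^(1/3) = 2
Root arguments: θ_k = (90° + 360°k)/3 for k = 0, 1, ..., 2
Roots: sqrt(3) + i, -sqrt(3) + i, -2i


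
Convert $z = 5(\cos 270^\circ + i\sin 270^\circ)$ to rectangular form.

a = r cos θ = 5 * 0 = 0
b = r sin θ = 5 * -1 = -5
z = -5i


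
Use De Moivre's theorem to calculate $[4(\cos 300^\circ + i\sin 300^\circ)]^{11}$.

By De Moivre: z^n = r^n(cos(nθ) + i sin(nθ))
= 4^11(cos(11*300°) + i sin(11*300°))
= 4194304(cos 60° + i sin 60°)
= 2097152 + 2097152*sqrt(3)i


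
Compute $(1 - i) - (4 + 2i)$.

(1 - 4) + (-1 - 2)i = -3 - 3i


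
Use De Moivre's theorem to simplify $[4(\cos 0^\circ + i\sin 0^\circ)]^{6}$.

By De Moivre: z^n = r^n(cos(nθ) + i sin(nθ))
= 4^6(cos(6*0°) + i sin(6*0°))
= 4096(cos 0° + i sin 0°)
= 4096


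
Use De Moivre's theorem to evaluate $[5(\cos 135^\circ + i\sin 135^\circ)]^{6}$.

By De Moivre: z^n = r^n(cos(nθ) + i sin(nθ))
= 5^6(cos(6*135°) + i sin(6*135°))
= 15625(cos 90° + i sin 90°)
= 15625i


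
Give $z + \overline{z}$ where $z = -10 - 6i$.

z + conjugate(z) = (a + bi) + (a - bi) = 2a
= 2 * (-10) = -20


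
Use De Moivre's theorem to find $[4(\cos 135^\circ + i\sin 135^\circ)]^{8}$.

By De Moivre: z^n = r^n(cos(nθ) + i sin(nθ))
= 4^8(cos(8*135°) + i sin(8*135°))
= 65536(cos 0° + i sin 0°)
= 65536


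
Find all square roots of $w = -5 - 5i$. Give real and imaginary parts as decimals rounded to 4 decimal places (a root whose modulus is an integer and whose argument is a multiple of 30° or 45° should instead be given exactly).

|w| = sqrt(50) ≈ 7.071068, arg(w) = 225°
Root modulus = sqrt(50)^(1/2) ≈ 2.659148
Root arguments: θ_k = (225° + 360°k)/2 for k = 0, 1, ..., 1
Compute each root as (root modulus)(cos θ_k + i sin θ_k) using full-precision intermediates, then round to 4 decimal places.
Roots: -1.0176 + 2.4567i, 1.0176 - 2.4567i


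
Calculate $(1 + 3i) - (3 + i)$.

(1 - 3) + (3 - 1)i = -2 + 2i


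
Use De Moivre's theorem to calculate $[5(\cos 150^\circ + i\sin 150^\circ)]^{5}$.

By De Moivre: z^n = r^n(cos(nθ) + i sin(nθ))
= 5^5(cos(5*150°) + i sin(5*150°))
= 3125(cos 30° + i sin 30°)
= 3125*sqrt(3)/2 + (3125/2)i


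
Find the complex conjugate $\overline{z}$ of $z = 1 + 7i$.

If z = a + bi, then conjugate(z) = a - bi
conjugate(1 + 7i) = 1 - 7i


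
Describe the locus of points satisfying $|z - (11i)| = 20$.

|z - z0| = r describes a circle centered at z0 with radius r
Here z0 = 11i and r = 20
Locus: Circle centered at (0, 11) with radius 20


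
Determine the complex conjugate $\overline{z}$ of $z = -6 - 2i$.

If z = a + bi, then conjugate(z) = a - bi
conjugate(-6 - 2i) = -6 + 2i


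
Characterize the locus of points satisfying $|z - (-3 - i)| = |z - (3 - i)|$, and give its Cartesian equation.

|z - z1| = |z - z2| means z is equidistant from z1 and z2,
i.e. the perpendicular bisector of the segment from (-3, -1) to (3, -1) (midpoint (0, -1)).
With z = x + yi, square both sides:
(x - (-3))^2 + (y - (-1))^2 = (x - 3)^2 + (y - (-1))^2
The x^2 and y^2 terms cancel: 12x + 0y = 10 - 10 = 0
Simplify: x = 0
Locus: Perpendicular bisector of the segment from (-3, -1) to (3, -1): the line x = 0


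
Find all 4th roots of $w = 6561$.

|w| = 6561, arg(w) = 0°
Root modulus = 6561^(1/4) = 9
Root arguments: θ_k = (0° + 360°k)/4 for k = 0, 1, ..., 3
Roots: 9, 9i, -9, -9i


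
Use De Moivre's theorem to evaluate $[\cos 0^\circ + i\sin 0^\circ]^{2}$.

By De Moivre: z^n = r^n(cos(nθ) + i sin(nθ))
= 1^2(cos(2*0°) + i sin(2*0°))
= 1(cos 0° + i sin 0°)
= 1


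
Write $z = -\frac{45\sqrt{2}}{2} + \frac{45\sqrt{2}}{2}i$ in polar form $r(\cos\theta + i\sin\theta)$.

r = |z| = sqrt(a^2 + b^2) = sqrt((-45*sqrt(2)/2)^2 + (45*sqrt(2)/2)^2) = sqrt(2025/2 + 2025/2) = sqrt(2025) = 45
θ = arctan(b/a) = arctan(31.8198/-31.8198) (quadrant-adjusted) = 135°
z = 45(cos 135° + i sin 135°)


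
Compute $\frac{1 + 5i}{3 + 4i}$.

Multiply numerator and denominator by conjugate (3 - 4i):
= (1 + 5i)(3 - 4i) / (3^2 + 4^2)
= (23 + 11i) / 25
= 23/25 + (11/25)i


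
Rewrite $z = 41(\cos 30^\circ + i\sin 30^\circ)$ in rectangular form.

a = r cos θ = 41 * sqrt(3)/2 = 41*sqrt(3)/2
b = r sin θ = 41 * 1/2 = 41/2
z = 41*sqrt(3)/2 + (41/2)i
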